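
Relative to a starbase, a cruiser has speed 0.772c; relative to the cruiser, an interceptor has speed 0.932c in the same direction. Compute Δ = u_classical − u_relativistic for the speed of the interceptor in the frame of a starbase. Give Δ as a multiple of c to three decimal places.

Galilean: u_cl = 0.932 + 0.772 = 1.7040.
Relativistic: u_rel = (0.932 + 0.772) / (1 + 0.932·0.772) = 1.7040/1.7195 = 0.9910.
Δ = 1.7040 − 0.9910 = 0.7130.
(The classical prediction exceeds c; the relativistic result does not.)

Δ = 0.713c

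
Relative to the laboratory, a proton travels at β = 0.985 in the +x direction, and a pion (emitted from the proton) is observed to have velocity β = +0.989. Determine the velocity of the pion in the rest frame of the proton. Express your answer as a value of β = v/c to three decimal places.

β = +0.155

Invert the composition law: u' = (u − v)/(1 − uv/c²).
u' = (0.989 − 0.985) / (1 − (0.989)(0.985)) = 0.0040/0.0258 = 0.1548.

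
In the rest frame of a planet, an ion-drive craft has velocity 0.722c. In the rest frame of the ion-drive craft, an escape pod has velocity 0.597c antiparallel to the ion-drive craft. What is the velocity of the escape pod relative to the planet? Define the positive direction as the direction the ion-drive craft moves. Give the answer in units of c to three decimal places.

+0.220c

With v = 0.722 and u' = -0.597 (in units of c),
u = (u' + v)/(1 + u'v/c²):
u = (-0.597 + 0.722) / (1 + (-0.597)·0.722) = 0.1250/0.5690 = 0.2197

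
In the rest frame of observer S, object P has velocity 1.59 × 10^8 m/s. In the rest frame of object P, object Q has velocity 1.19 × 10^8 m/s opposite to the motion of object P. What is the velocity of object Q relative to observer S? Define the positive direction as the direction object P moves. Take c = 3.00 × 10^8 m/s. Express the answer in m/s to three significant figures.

In units of c (dividing by 3.00 × 10^8 m/s): v = 0.530, u' = -0.397.
u = (u' + v)/(1 + u'v/c²):
u = (-0.397 + 0.530) / (1 + (-0.397)·0.530) = 0.1333/0.7898 = 0.1688
(Galilean addition would give +0.133c.)
Converting back: u = 0.1688 × 3.00 × 10^8 m/s.

+5.06 × 10^7 m/s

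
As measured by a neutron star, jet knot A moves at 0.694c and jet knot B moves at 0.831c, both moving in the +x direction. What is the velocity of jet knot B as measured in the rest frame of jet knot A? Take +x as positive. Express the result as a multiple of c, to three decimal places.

+0.324c

β_A = 0.694, β_B = 0.831.
Transform to A's frame with the inverse velocity-addition law: u' = (u − v)/(1 − uv/c²), taking u = β_B and v = β_A.
u' = (0.831 − 0.694) / (1 − (0.694)(0.831)) = 0.1370/0.4233 = 0.3237.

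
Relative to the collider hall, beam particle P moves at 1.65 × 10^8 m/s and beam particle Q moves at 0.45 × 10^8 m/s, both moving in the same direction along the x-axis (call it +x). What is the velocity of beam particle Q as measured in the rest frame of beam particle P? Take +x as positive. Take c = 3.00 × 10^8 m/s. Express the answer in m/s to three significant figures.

β_A = 0.550, β_B = 0.150 (dividing each by c = 3.00 × 10^8 m/s).
Transform to A's frame with the inverse velocity-addition law: u' = (u − v)/(1 − uv/c²), taking u = β_B and v = β_A.
u' = (0.150 − 0.550) / (1 − (0.550)(0.150)) = -0.4000/0.9175 = -0.4360.
u' = -0.4360 × 3.00 × 10^8 m/s.

-1.31 × 10^8 m/s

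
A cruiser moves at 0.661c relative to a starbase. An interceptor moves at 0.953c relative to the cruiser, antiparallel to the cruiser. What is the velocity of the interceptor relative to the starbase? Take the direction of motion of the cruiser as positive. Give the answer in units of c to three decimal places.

-0.789c

With v = 0.661 and u' = -0.953 (in units of c),
u = (u' + v)/(1 + u'v/c²):
u = (-0.953 + 0.661) / (1 + (-0.953)·0.661) = -0.2920/0.3701 = -0.7890
(Galilean addition would give -0.292c.)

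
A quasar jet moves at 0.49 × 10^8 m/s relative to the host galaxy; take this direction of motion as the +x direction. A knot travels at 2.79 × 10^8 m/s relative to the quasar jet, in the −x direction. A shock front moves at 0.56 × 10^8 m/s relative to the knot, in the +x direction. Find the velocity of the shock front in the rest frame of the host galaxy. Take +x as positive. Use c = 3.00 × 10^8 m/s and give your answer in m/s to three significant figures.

-2.59 × 10^8 m/s

Apply u = (u' + v)/(1 + u'v/c²) successively, working outward toward the host galaxy.
(Dividing each given speed by c = 3.00 × 10^8 m/s to work in units of c.)
Start: velocity of the quasar jet relative to the host galaxy = 0.1633c.
Compose with the knot (u' = -0.930 in the quasar jet frame): u_1 = (-0.930 + 0.163) / (1 + (-0.930)·0.163) = -0.7667/0.8481 = -0.9040.
Compose with the shock front (u' = 0.187 in the knot frame): u_2 = (0.187 + (-0.904)) / (1 + 0.187·(-0.904)) = -0.7173/0.8313 = -0.8629.
So u = -0.8629 × 3.00 × 10^8 m/s.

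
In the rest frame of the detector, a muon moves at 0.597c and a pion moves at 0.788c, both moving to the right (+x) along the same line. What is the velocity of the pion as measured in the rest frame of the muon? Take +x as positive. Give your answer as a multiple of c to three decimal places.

β_A = 0.597, β_B = 0.788.
Transform to A's frame with the inverse velocity-addition law: u' = (u − v)/(1 − uv/c²), taking u = β_B and v = β_A.
u' = (0.788 − 0.597) / (1 − (0.597)(0.788)) = 0.1910/0.5296 = 0.3607.

+0.361c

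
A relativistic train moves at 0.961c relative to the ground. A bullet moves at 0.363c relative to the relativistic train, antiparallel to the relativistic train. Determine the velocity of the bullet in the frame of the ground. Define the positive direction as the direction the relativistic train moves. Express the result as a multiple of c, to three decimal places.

With v = 0.961 and u' = -0.363 (in units of c),
u = (u' + v)/(1 + u'v/c²):
u = (-0.363 + 0.961) / (1 + (-0.363)·0.961) = 0.5980/0.6512 = 0.9184
(Galilean addition would give +0.598c.)

+0.918c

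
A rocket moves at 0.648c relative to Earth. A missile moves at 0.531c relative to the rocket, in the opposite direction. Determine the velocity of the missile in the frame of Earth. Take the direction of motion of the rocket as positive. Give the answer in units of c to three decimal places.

With v = 0.648 and u' = -0.531 (in units of c),
u = (u' + v)/(1 + u'v/c²):
u = (-0.531 + 0.648) / (1 + (-0.531)·0.648) = 0.1170/0.6559 = 0.1784
(Galilean addition would give +0.117c.)

+0.178c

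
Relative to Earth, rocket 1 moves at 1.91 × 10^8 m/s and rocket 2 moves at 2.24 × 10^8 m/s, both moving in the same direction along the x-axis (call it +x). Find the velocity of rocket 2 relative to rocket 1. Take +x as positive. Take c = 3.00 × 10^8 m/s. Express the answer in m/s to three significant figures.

+6.29 × 10^7 m/s

β_A = 0.637, β_B = 0.747 (dividing each by c = 3.00 × 10^8 m/s).
Transform to A's frame with the inverse velocity-addition law: u' = (u − v)/(1 − uv/c²), taking u = β_B and v = β_A.
u' = (0.747 − 0.637) / (1 − (0.637)(0.747)) = 0.1100/0.5246 = 0.2097.
u' = 0.2097 × 3.00 × 10^8 m/s.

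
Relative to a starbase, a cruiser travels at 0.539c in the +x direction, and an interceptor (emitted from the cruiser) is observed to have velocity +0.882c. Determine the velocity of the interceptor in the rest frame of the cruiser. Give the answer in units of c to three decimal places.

Invert the composition law: u' = (u − v)/(1 − uv/c²).
u' = (0.882 − 0.539) / (1 − (0.882)(0.539)) = 0.3430/0.5246 = 0.6538.

+0.654c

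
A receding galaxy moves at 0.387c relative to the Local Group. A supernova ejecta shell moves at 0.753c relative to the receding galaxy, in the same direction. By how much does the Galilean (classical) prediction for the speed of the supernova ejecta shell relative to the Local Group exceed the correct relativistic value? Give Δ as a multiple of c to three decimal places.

Galilean: u_cl = 0.753 + 0.387 = 1.1400.
Relativistic: u_rel = (0.753 + 0.387) / (1 + 0.753·0.387) = 1.1400/1.2914 = 0.8828.
Δ = 1.1400 − 0.8828 = 0.2572.
(The classical prediction exceeds c; the relativistic result does not.)

Δ = 0.257c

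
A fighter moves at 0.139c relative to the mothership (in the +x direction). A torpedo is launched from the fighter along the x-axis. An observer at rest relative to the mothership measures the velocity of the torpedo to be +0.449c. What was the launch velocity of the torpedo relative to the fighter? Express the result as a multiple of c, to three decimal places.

+0.331c

Invert the composition law: u' = (u − v)/(1 − uv/c²).
u' = (0.449 − 0.139) / (1 − (0.449)(0.139)) = 0.3100/0.9376 = 0.3306.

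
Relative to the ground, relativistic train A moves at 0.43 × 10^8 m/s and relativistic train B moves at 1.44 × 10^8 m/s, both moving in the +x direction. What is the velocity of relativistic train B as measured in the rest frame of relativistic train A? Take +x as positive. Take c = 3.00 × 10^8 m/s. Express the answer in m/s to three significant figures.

β_A = 0.143, β_B = 0.480 (dividing each by c = 3.00 × 10^8 m/s).
Transform to A's frame with the inverse velocity-addition law: u' = (u − v)/(1 − uv/c²), taking u = β_B and v = β_A.
u' = (0.480 − 0.143) / (1 − (0.143)(0.480)) = 0.3367/0.9312 = 0.3615.
u' = 0.3615 × 3.00 × 10^8 m/s.

+1.08 × 10^8 m/s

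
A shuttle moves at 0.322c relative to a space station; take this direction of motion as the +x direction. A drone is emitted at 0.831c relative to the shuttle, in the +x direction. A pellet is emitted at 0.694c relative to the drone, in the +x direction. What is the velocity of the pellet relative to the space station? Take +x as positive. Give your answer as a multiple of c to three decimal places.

Apply u = (u' + v)/(1 + u'v/c²) successively, working outward toward the space station.
Start: velocity of the shuttle relative to the space station = 0.3220c.
Compose with the drone (u' = 0.831 in the shuttle frame): u_1 = (0.831 + 0.322) / (1 + 0.831·0.322) = 1.1530/1.2676 = 0.9096.
Compose with the pellet (u' = 0.694 in the drone frame): u_2 = (0.694 + 0.910) / (1 + 0.694·0.910) = 1.6036/1.6313 = 0.9830.

0.983c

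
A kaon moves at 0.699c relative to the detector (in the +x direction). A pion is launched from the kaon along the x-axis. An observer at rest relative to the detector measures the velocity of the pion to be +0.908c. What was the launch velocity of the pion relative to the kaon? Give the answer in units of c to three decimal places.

Invert the composition law: u' = (u − v)/(1 − uv/c²).
u' = (0.908 − 0.699) / (1 − (0.908)(0.699)) = 0.2090/0.3653 = 0.5721.

+0.572c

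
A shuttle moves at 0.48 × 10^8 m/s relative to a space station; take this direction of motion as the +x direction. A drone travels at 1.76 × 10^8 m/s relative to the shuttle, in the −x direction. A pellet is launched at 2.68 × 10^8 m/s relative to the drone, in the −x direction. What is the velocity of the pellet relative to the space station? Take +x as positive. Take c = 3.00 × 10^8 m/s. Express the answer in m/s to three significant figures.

Apply u = (u' + v)/(1 + u'v/c²) successively, working outward toward the space station.
(Dividing each given speed by c = 3.00 × 10^8 m/s to work in units of c.)
Start: velocity of the shuttle relative to the space station = 0.1600c.
Compose with the drone (u' = -0.587 in the shuttle frame): u_1 = (-0.587 + 0.160) / (1 + (-0.587)·0.160) = -0.4267/0.9061 = -0.4709.
Compose with the pellet (u' = -0.893 in the drone frame): u_2 = (-0.893 + (-0.471)) / (1 + (-0.893)·(-0.471)) = -1.3642/1.4206 = -0.9603.
So u = -0.9603 × 3.00 × 10^8 m/s.

-2.88 × 10^8 m/s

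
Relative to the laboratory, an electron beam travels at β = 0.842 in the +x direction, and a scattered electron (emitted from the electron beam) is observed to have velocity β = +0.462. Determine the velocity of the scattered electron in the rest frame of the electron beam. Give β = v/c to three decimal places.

β = -0.622

Invert the composition law: u' = (u − v)/(1 − uv/c²).
u' = (0.462 − 0.842) / (1 − (0.462)(0.842)) = -0.3800/0.6110 = -0.6219.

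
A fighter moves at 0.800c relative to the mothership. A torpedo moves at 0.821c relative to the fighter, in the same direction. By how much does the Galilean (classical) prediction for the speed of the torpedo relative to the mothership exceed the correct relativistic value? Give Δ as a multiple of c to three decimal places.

Δ = 0.643c

Galilean: u_cl = 0.821 + 0.800 = 1.6210.
Relativistic: u_rel = (0.821 + 0.800) / (1 + 0.821·0.800) = 1.6210/1.6568 = 0.9784.
Δ = 1.6210 − 0.9784 = 0.6426.
(The classical prediction exceeds c; the relativistic result does not.)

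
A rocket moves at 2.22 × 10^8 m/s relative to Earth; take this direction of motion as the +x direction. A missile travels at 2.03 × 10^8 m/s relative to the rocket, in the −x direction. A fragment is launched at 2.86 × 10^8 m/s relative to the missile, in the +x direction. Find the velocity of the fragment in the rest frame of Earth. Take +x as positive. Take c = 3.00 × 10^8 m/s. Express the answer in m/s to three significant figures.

Apply u = (u' + v)/(1 + u'v/c²) successively, working outward toward Earth.
(Dividing each given speed by c = 3.00 × 10^8 m/s to work in units of c.)
Start: velocity of the rocket relative to Earth = 0.7400c.
Compose with the missile (u' = -0.677 in the rocket frame): u_1 = (-0.677 + 0.740) / (1 + (-0.677)·0.740) = 0.0633/0.4993 = 0.1269.
Compose with the fragment (u' = 0.953 in the missile frame): u_2 = (0.953 + 0.127) / (1 + 0.953·0.127) = 1.0802/1.1209 = 0.9636.
So u = 0.9636 × 3.00 × 10^8 m/s.

+2.89 × 10^8 m/s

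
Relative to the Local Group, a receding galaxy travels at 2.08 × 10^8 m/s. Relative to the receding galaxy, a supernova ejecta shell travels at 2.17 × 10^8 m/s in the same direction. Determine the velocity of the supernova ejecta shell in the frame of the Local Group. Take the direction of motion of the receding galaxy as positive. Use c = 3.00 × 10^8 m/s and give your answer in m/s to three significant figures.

2.83 × 10^8 m/s

In units of c (dividing by 3.00 × 10^8 m/s): v = 0.693, u' = 0.723.
u = (u' + v)/(1 + u'v/c²):
u = (0.723 + 0.693) / (1 + 0.723·0.693) = 1.4167/1.5015 = 0.9435
Converting back: u = 0.9435 × 3.00 × 10^8 m/s.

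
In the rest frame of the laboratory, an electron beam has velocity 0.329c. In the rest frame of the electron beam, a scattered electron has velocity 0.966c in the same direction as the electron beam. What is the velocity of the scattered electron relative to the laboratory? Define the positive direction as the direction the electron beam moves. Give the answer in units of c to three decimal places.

0.983c

With v = 0.329 and u' = 0.966 (in units of c),
u = (u' + v)/(1 + u'v/c²):
u = (0.966 + 0.329) / (1 + 0.966·0.329) = 1.2950/1.3178 = 0.9827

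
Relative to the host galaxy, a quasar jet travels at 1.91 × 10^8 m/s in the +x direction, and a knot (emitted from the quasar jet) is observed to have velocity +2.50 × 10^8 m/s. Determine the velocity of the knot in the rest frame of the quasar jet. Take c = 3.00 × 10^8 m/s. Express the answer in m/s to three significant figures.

v = 0.637c, u = 0.833c.
Invert the composition law: u' = (u − v)/(1 − uv/c²).
u' = (0.833 − 0.637) / (1 − (0.833)(0.637)) = 0.1967/0.4694 = 0.4189.
u' = 0.4189 × 3.00 × 10^8 m/s.

+1.26 × 10^8 m/s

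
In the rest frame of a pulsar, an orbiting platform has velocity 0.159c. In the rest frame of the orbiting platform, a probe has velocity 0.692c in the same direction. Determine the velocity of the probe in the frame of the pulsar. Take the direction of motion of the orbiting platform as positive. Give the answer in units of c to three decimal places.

0.767c

With v = 0.159 and u' = 0.692 (in units of c),
u = (u' + v)/(1 + u'v/c²):
u = (0.692 + 0.159) / (1 + 0.692·0.159) = 0.8510/1.1100 = 0.7666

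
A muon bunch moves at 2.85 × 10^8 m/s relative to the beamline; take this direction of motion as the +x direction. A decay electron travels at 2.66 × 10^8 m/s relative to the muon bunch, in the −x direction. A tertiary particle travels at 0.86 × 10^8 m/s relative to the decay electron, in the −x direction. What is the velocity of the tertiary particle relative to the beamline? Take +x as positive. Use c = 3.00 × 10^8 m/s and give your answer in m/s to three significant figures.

+3.90 × 10^7 m/s

Apply u = (u' + v)/(1 + u'v/c²) successively, working outward toward the beamline.
(Dividing each given speed by c = 3.00 × 10^8 m/s to work in units of c.)
Start: velocity of the muon bunch relative to the beamline = 0.9500c.
Compose with the decay electron (u' = -0.887 in the muon bunch frame): u_1 = (-0.887 + 0.950) / (1 + (-0.887)·0.950) = 0.0633/0.1577 = 0.4017.
Compose with the tertiary particle (u' = -0.287 in the decay electron frame): u_2 = (-0.287 + 0.402) / (1 + (-0.287)·0.402) = 0.1150/0.8848 = 0.1300.
So u = 0.1300 × 3.00 × 10^8 m/s.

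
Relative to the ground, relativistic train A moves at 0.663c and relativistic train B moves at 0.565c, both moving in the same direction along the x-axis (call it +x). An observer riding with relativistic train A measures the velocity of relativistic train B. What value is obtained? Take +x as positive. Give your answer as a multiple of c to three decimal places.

-0.157c

β_A = 0.663, β_B = 0.565.
Transform to A's frame with the inverse velocity-addition law: u' = (u − v)/(1 − uv/c²), taking u = β_B and v = β_A.
u' = (0.565 − 0.663) / (1 − (0.663)(0.565)) = -0.0980/0.6254 = -0.1567.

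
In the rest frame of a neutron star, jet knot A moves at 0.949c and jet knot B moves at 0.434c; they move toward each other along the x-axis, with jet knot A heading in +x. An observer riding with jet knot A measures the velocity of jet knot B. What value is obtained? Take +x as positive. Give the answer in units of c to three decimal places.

-0.980c

β_A = 0.949, β_B = -0.434.
Transform to A's frame with the inverse velocity-addition law: u' = (u − v)/(1 − uv/c²), taking u = β_B and v = β_A.
u' = (-0.434 − 0.949) / (1 − (0.949)(-0.434)) = -1.3830/1.4119 = -0.9796.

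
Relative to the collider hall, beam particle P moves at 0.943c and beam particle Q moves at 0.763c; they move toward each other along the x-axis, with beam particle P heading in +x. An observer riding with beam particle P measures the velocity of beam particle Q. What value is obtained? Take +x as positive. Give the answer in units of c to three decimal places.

β_A = 0.943, β_B = -0.763.
Transform to A's frame with the inverse velocity-addition law: u' = (u − v)/(1 − uv/c²), taking u = β_B and v = β_A.
u' = (-0.763 − 0.943) / (1 − (0.943)(-0.763)) = -1.7060/1.7195 = -0.9921.

-0.992c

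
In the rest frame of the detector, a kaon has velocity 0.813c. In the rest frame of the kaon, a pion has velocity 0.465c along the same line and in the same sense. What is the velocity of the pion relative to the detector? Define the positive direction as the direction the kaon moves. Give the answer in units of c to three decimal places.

0.927c

With v = 0.813 and u' = 0.465 (in units of c),
u = (u' + v)/(1 + u'v/c²):
u = (0.465 + 0.813) / (1 + 0.465·0.813) = 1.2780/1.3780 = 0.9274
(Galilean addition would give +1.278c, exceeding c.)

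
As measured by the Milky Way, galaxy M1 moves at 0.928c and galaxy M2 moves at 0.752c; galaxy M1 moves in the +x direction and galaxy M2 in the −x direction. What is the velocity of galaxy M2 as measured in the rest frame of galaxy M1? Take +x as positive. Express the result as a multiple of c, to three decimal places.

-0.989c

β_A = 0.928, β_B = -0.752.
Transform to A's frame with the inverse velocity-addition law: u' = (u − v)/(1 − uv/c²), taking u = β_B and v = β_A.
u' = (-0.752 − 0.928) / (1 − (0.928)(-0.752)) = -1.6800/1.6979 = -0.9895.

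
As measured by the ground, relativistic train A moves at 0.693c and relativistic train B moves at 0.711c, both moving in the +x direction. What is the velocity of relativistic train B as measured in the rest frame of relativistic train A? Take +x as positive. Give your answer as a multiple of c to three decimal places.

β_A = 0.693, β_B = 0.711.
Transform to A's frame with the inverse velocity-addition law: u' = (u − v)/(1 − uv/c²), taking u = β_B and v = β_A.
u' = (0.711 − 0.693) / (1 − (0.693)(0.711)) = 0.0180/0.5073 = 0.0355.

+0.035c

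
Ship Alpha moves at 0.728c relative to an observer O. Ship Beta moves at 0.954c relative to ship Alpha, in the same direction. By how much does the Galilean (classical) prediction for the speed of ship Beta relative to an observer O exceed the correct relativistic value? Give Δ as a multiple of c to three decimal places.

Δ = 0.689c

Galilean: u_cl = 0.954 + 0.728 = 1.6820.
Relativistic: u_rel = (0.954 + 0.728) / (1 + 0.954·0.728) = 1.6820/1.6945 = 0.9926.
Δ = 1.6820 − 0.9926 = 0.6894.
(The classical prediction exceeds c; the relativistic result does not.)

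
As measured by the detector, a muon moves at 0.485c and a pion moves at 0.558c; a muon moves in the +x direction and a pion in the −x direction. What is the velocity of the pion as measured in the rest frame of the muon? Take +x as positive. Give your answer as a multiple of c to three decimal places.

-0.821c

β_A = 0.485, β_B = -0.558.
Transform to A's frame with the inverse velocity-addition law: u' = (u − v)/(1 − uv/c²), taking u = β_B and v = β_A.
u' = (-0.558 − 0.485) / (1 − (0.485)(-0.558)) = -1.0430/1.2706 = -0.8209.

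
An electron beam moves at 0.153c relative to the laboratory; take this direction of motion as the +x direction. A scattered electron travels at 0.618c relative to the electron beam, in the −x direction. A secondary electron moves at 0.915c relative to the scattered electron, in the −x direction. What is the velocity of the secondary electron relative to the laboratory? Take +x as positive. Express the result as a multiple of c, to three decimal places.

-0.972c

Apply u = (u' + v)/(1 + u'v/c²) successively, working outward toward the laboratory.
Start: velocity of the electron beam relative to the laboratory = 0.1530c.
Compose with the scattered electron (u' = -0.618 in the electron beam frame): u_1 = (-0.618 + 0.153) / (1 + (-0.618)·0.153) = -0.4650/0.9054 = -0.5136.
Compose with the secondary electron (u' = -0.915 in the scattered electron frame): u_2 = (-0.915 + (-0.514)) / (1 + (-0.915)·(-0.514)) = -1.4286/1.4699 = -0.9719.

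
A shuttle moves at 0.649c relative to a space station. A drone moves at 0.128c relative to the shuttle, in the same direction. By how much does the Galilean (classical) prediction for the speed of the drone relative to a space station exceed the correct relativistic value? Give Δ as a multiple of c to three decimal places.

Δ = 0.060c

Galilean: u_cl = 0.128 + 0.649 = 0.7770.
Relativistic: u_rel = (0.128 + 0.649) / (1 + 0.128·0.649) = 0.7770/1.0831 = 0.7174.
Δ = 0.7770 − 0.7174 = 0.0596.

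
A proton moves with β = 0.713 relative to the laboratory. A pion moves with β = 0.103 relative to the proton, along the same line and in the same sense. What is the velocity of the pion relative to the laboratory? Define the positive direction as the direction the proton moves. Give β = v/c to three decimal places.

With v = 0.713 and u' = 0.103 (in units of c),
u = (u' + v)/(1 + u'v/c²):
u = (0.103 + 0.713) / (1 + 0.103·0.713) = 0.8160/1.0734 = 0.7602

β = 0.760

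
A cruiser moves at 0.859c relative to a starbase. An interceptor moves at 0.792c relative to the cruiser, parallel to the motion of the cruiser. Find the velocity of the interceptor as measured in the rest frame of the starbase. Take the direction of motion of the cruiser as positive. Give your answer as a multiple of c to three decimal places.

0.983c

With v = 0.859 and u' = 0.792 (in units of c),
u = (u' + v)/(1 + u'v/c²):
u = (0.792 + 0.859) / (1 + 0.792·0.859) = 1.6510/1.6803 = 0.9825
(Galilean addition would give +1.651c, exceeding c.)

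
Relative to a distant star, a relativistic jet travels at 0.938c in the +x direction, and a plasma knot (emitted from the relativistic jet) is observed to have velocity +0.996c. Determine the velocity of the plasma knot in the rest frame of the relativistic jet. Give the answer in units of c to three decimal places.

+0.882c

Invert the composition law: u' = (u − v)/(1 − uv/c²).
u' = (0.996 − 0.938) / (1 − (0.996)(0.938)) = 0.0580/0.0658 = 0.8821.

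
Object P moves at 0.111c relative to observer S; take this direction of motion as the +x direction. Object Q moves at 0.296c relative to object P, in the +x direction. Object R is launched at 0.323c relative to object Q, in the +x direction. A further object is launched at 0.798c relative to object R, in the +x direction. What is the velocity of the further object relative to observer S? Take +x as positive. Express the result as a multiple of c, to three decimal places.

Apply u = (u' + v)/(1 + u'v/c²) successively, working outward toward observer S.
Start: velocity of object P relative to observer S = 0.1110c.
Compose with object Q (u' = 0.296 in object P frame): u_1 = (0.296 + 0.111) / (1 + 0.296·0.111) = 0.4070/1.0329 = 0.3941.
Compose with object R (u' = 0.323 in object Q frame): u_2 = (0.323 + 0.394) / (1 + 0.323·0.394) = 0.7171/1.1273 = 0.6361.
Compose with the further object (u' = 0.798 in object R frame): u_3 = (0.798 + 0.636) / (1 + 0.798·0.636) = 1.4341/1.5076 = 0.9512.

0.951c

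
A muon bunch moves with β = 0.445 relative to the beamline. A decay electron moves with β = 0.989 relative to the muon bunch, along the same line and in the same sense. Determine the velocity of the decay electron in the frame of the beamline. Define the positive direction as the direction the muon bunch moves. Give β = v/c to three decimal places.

With v = 0.445 and u' = 0.989 (in units of c),
u = (u' + v)/(1 + u'v/c²):
u = (0.989 + 0.445) / (1 + 0.989·0.445) = 1.4340/1.4401 = 0.9958

β = 0.996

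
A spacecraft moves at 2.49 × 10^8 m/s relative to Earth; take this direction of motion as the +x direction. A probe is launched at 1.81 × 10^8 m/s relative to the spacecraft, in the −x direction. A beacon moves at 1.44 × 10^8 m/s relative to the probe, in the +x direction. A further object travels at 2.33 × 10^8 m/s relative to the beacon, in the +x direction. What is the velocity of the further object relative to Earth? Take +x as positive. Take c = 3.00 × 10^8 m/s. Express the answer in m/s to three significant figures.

+2.90 × 10^8 m/s

Apply u = (u' + v)/(1 + u'v/c²) successively, working outward toward Earth.
(Dividing each given speed by c = 3.00 × 10^8 m/s to work in units of c.)
Start: velocity of the spacecraft relative to Earth = 0.8300c.
Compose with the probe (u' = -0.603 in the spacecraft frame): u_1 = (-0.603 + 0.830) / (1 + (-0.603)·0.830) = 0.2267/0.4992 = 0.4540.
Compose with the beacon (u' = 0.480 in the probe frame): u_2 = (0.480 + 0.454) / (1 + 0.480·0.454) = 0.9340/1.2179 = 0.7669.
Compose with the further object (u' = 0.777 in the beacon frame): u_3 = (0.777 + 0.767) / (1 + 0.777·0.767) = 1.5436/1.5956 = 0.9674.
So u = 0.9674 × 3.00 × 10^8 m/s.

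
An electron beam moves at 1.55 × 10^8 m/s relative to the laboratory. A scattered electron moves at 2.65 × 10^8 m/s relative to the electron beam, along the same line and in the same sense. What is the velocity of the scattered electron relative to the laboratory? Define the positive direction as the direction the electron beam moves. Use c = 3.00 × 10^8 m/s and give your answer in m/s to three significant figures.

2.88 × 10^8 m/s

In units of c (dividing by 3.00 × 10^8 m/s): v = 0.517, u' = 0.883.
u = (u' + v)/(1 + u'v/c²):
u = (0.883 + 0.517) / (1 + 0.883·0.517) = 1.4000/1.4564 = 0.9613
(Galilean addition would give +1.400c, exceeding c.)
Converting back: u = 0.9613 × 3.00 × 10^8 m/s.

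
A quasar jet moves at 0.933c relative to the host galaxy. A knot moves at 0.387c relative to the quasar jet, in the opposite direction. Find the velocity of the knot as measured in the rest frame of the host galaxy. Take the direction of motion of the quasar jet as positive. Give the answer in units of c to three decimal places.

With v = 0.933 and u' = -0.387 (in units of c),
u = (u' + v)/(1 + u'v/c²):
u = (-0.387 + 0.933) / (1 + (-0.387)·0.933) = 0.5460/0.6389 = 0.8546

+0.855c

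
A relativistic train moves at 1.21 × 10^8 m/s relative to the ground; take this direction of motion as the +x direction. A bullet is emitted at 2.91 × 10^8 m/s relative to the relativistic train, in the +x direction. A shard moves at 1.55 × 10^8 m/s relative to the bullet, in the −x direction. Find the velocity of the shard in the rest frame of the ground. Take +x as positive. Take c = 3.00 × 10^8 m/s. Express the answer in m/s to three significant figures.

Apply u = (u' + v)/(1 + u'v/c²) successively, working outward toward the ground.
(Dividing each given speed by c = 3.00 × 10^8 m/s to work in units of c.)
Start: velocity of the relativistic train relative to the ground = 0.4033c.
Compose with the bullet (u' = 0.970 in the relativistic train frame): u_1 = (0.970 + 0.403) / (1 + 0.970·0.403) = 1.3733/1.3912 = 0.9871.
Compose with the shard (u' = -0.517 in the bullet frame): u_2 = (-0.517 + 0.987) / (1 + (-0.517)·0.987) = 0.4705/0.4900 = 0.9602.
So u = 0.9602 × 3.00 × 10^8 m/s.

+2.88 × 10^8 m/s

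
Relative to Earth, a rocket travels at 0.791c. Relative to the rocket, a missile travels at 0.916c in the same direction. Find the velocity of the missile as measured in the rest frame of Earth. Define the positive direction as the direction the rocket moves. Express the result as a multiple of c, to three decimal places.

With v = 0.791 and u' = 0.916 (in units of c),
u = (u' + v)/(1 + u'v/c²):
u = (0.916 + 0.791) / (1 + 0.916·0.791) = 1.7070/1.7246 = 0.9898
(Galilean addition would give +1.707c, exceeding c.)

0.990c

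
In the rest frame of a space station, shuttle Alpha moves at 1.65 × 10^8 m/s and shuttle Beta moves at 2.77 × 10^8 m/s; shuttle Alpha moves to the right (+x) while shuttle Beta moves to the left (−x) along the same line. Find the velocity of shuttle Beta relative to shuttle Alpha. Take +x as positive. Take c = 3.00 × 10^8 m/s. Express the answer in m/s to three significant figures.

-2.93 × 10^8 m/s

β_A = 0.550, β_B = -0.923 (dividing each by c = 3.00 × 10^8 m/s).
Transform to A's frame with the inverse velocity-addition law: u' = (u − v)/(1 − uv/c²), taking u = β_B and v = β_A.
u' = (-0.923 − 0.550) / (1 − (0.550)(-0.923)) = -1.4733/1.5078 = -0.9771.
u' = -0.9771 × 3.00 × 10^8 m/s.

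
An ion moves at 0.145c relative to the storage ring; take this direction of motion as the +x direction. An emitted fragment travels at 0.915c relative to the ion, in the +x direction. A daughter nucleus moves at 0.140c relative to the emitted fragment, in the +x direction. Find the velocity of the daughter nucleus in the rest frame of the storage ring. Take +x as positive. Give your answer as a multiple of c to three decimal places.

Apply u = (u' + v)/(1 + u'v/c²) successively, working outward toward the storage ring.
Start: velocity of the ion relative to the storage ring = 0.1450c.
Compose with the emitted fragment (u' = 0.915 in the ion frame): u_1 = (0.915 + 0.145) / (1 + 0.915·0.145) = 1.0600/1.1327 = 0.9358.
Compose with the daughter nucleus (u' = 0.140 in the emitted fragment frame): u_2 = (0.140 + 0.936) / (1 + 0.140·0.936) = 1.0758/1.1310 = 0.9512.

0.951c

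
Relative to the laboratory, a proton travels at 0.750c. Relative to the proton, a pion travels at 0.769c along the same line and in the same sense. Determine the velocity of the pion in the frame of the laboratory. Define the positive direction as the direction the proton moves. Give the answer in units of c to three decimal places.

0.963c

With v = 0.750 and u' = 0.769 (in units of c),
u = (u' + v)/(1 + u'v/c²):
u = (0.769 + 0.750) / (1 + 0.769·0.750) = 1.5190/1.5768 = 0.9634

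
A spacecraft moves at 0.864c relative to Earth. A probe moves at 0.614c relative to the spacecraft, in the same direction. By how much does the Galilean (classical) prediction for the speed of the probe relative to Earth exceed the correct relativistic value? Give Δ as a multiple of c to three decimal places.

Galilean: u_cl = 0.614 + 0.864 = 1.4780.
Relativistic: u_rel = (0.614 + 0.864) / (1 + 0.614·0.864) = 1.4780/1.5305 = 0.9657.
Δ = 1.4780 − 0.9657 = 0.5123.
(The classical prediction exceeds c; the relativistic result does not.)

Δ = 0.512c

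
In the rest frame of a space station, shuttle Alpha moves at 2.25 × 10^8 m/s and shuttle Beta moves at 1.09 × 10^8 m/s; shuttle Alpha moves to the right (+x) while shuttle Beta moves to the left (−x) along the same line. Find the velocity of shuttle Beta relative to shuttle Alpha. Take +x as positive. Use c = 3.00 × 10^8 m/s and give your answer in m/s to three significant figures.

β_A = 0.750, β_B = -0.363 (dividing each by c = 3.00 × 10^8 m/s).
Transform to A's frame with the inverse velocity-addition law: u' = (u − v)/(1 − uv/c²), taking u = β_B and v = β_A.
u' = (-0.363 − 0.750) / (1 − (0.750)(-0.363)) = -1.1133/1.2725 = -0.8749.
u' = -0.8749 × 3.00 × 10^8 m/s.

-2.62 × 10^8 m/s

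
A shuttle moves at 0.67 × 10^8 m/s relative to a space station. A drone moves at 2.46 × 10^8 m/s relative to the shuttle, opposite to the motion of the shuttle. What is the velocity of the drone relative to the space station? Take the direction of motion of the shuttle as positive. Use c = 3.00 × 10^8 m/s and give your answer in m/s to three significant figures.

-2.19 × 10^8 m/s

In units of c (dividing by 3.00 × 10^8 m/s): v = 0.223, u' = -0.820.
u = (u' + v)/(1 + u'v/c²):
u = (-0.820 + 0.223) / (1 + (-0.820)·0.223) = -0.5967/0.8169 = -0.7304
(Galilean addition would give -0.597c.)
Converting back: u = -0.7304 × 3.00 × 10^8 m/s.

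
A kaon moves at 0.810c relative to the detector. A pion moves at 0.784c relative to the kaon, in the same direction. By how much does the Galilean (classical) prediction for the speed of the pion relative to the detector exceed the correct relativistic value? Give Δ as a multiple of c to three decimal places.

Δ = 0.619c

Galilean: u_cl = 0.784 + 0.810 = 1.5940.
Relativistic: u_rel = (0.784 + 0.810) / (1 + 0.784·0.810) = 1.5940/1.6350 = 0.9749.
Δ = 1.5940 − 0.9749 = 0.6191.
(The classical prediction exceeds c; the relativistic result does not.)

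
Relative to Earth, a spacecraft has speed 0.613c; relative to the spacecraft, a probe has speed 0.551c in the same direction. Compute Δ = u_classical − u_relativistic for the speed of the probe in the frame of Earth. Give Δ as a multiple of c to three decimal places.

Galilean: u_cl = 0.551 + 0.613 = 1.1640.
Relativistic: u_rel = (0.551 + 0.613) / (1 + 0.551·0.613) = 1.1640/1.3378 = 0.8701.
Δ = 1.1640 − 0.8701 = 0.2939.
(The classical prediction exceeds c; the relativistic result does not.)

Δ = 0.294c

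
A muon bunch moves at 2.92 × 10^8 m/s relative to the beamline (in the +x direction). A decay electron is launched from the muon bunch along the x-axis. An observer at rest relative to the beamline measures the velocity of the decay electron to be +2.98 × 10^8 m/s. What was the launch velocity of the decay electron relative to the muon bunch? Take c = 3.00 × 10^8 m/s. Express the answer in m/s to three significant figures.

+1.81 × 10^8 m/s

v = 0.973c, u = 0.993c.
Invert the composition law: u' = (u − v)/(1 − uv/c²).
u' = (0.993 − 0.973) / (1 − (0.993)(0.973)) = 0.0200/0.0332 = 0.6032.
u' = 0.6032 × 3.00 × 10^8 m/s.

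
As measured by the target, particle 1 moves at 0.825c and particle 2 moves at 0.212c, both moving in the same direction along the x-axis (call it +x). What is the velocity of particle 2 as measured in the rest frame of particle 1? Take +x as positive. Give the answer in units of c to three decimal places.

β_A = 0.825, β_B = 0.212.
Transform to A's frame with the inverse velocity-addition law: u' = (u − v)/(1 − uv/c²), taking u = β_B and v = β_A.
u' = (0.212 − 0.825) / (1 − (0.825)(0.212)) = -0.6130/0.8251 = -0.7429.

-0.743c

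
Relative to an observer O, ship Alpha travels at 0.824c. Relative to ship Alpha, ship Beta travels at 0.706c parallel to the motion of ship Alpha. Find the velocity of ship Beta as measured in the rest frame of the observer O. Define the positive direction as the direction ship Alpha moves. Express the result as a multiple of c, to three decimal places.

0.967c

With v = 0.824 and u' = 0.706 (in units of c),
u = (u' + v)/(1 + u'v/c²):
u = (0.706 + 0.824) / (1 + 0.706·0.824) = 1.5300/1.5817 = 0.9673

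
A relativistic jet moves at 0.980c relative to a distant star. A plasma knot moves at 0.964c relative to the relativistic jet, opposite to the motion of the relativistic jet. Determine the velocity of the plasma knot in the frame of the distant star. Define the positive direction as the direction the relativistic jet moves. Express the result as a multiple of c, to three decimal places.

+0.289c

With v = 0.980 and u' = -0.964 (in units of c),
u = (u' + v)/(1 + u'v/c²):
u = (-0.964 + 0.980) / (1 + (-0.964)·0.980) = 0.0160/0.0553 = 0.2894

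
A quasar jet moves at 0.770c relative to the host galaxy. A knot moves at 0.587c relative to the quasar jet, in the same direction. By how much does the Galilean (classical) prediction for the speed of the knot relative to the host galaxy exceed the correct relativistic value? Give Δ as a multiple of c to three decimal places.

Galilean: u_cl = 0.587 + 0.770 = 1.3570.
Relativistic: u_rel = (0.587 + 0.770) / (1 + 0.587·0.770) = 1.3570/1.4520 = 0.9346.
Δ = 1.3570 − 0.9346 = 0.4224.
(The classical prediction exceeds c; the relativistic result does not.)

Δ = 0.422c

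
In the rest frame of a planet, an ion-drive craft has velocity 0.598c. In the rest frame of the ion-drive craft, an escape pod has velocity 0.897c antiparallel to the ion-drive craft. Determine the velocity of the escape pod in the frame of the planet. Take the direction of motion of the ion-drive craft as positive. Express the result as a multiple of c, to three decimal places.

-0.645c

With v = 0.598 and u' = -0.897 (in units of c),
u = (u' + v)/(1 + u'v/c²):
u = (-0.897 + 0.598) / (1 + (-0.897)·0.598) = -0.2990/0.4636 = -0.6450
(Galilean addition would give -0.299c.)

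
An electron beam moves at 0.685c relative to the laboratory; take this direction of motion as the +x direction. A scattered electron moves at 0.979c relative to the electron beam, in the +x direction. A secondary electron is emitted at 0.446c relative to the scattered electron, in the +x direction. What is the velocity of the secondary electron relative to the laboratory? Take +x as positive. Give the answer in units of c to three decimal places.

0.998c

Apply u = (u' + v)/(1 + u'v/c²) successively, working outward toward the laboratory.
Start: velocity of the electron beam relative to the laboratory = 0.6850c.
Compose with the scattered electron (u' = 0.979 in the electron beam frame): u_1 = (0.979 + 0.685) / (1 + 0.979·0.685) = 1.6640/1.6706 = 0.9960.
Compose with the secondary electron (u' = 0.446 in the scattered electron frame): u_2 = (0.446 + 0.996) / (1 + 0.446·0.996) = 1.4420/1.4442 = 0.9985.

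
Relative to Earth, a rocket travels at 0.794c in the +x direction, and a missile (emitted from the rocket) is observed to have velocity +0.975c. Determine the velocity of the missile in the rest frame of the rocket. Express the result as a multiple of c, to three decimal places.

+0.801c

Invert the composition law: u' = (u − v)/(1 − uv/c²).
u' = (0.975 − 0.794) / (1 − (0.975)(0.794)) = 0.1810/0.2258 = 0.8014.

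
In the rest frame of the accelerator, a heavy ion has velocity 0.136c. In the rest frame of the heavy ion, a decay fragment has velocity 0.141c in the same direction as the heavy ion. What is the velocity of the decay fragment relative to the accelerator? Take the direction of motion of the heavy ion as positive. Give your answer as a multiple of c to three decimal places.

0.272c

With v = 0.136 and u' = 0.141 (in units of c),
u = (u' + v)/(1 + u'v/c²):
u = (0.141 + 0.136) / (1 + 0.141·0.136) = 0.2770/1.0192 = 0.2718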